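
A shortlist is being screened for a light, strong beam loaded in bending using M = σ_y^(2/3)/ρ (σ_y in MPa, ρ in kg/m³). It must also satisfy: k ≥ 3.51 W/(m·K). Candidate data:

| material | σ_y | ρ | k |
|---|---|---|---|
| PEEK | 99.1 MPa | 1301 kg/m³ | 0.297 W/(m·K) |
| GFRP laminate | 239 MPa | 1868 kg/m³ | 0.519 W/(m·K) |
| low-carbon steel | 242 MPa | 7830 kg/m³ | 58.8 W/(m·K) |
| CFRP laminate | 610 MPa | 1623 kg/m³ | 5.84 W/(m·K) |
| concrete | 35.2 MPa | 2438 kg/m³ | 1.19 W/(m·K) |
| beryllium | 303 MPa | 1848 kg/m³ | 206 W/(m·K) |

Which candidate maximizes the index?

CFRP laminate

Screen on constraints: k ≥ 3.51 W/(m·K). Survivors: low-carbon steel, CFRP laminate, beryllium.
Per-candidate index values:
  CFRP laminate: M = 44.3×10⁻³
  beryllium: M = 24.4×10⁻³
  low-carbon steel: M = 4.96×10⁻³
CFRP laminate has the largest M.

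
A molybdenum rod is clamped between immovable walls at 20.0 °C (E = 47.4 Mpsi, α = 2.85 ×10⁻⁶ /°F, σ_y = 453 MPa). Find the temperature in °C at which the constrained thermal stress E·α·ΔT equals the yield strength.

E = 47.4 Mpsi = 326.8 GPa.
α = 2.85×10⁻⁶/°F × 9/5 = 5.13×10⁻⁶/K.
E·α·ΔT = 453.0 MPa ⇒ ΔT = 453.0 / (326.8×10³ × 5.13×10⁻⁶) = 270.2 K.
T = 20.0 + 270.2 = 290.2 °C.

290 °C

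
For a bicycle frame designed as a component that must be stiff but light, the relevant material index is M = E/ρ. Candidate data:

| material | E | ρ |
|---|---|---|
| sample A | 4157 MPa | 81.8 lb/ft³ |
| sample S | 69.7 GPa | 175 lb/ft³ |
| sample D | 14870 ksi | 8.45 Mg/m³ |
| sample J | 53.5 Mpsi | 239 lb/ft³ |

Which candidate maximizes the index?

sample J

Normalizing units and computing the index:
  sample A: E = 4.157 GPa, ρ = 1310 kg/m³
  sample S: E = 69.70 GPa, ρ = 2803 kg/m³
  sample D: E = 102.5 GPa, ρ = 8450 kg/m³
  sample J: E = 368.9 GPa, ρ = 3828 kg/m³
  sample J: M = 96.4 MN·m/kg
  sample S: M = 24.9 MN·m/kg
  sample D: M = 12.1 MN·m/kg
  sample A: M = 3.17 MN·m/kg
The maximum is for sample J.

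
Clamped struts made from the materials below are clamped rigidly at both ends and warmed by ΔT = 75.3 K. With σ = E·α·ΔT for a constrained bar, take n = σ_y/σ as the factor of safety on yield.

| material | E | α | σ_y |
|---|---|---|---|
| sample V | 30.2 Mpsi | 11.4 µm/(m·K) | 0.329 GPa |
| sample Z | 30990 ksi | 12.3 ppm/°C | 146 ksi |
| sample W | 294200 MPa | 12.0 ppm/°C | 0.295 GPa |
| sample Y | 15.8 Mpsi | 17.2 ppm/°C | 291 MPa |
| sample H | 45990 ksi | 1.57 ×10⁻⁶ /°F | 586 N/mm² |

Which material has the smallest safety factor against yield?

sample W

Converting E to GPa, α to ×10⁻⁶/K, σ_y to MPa, then σ and n for each:
  sample V: E = 208.2, α = 11.4, σ_y = 329.0 → σ = 179 MPa, n = 1.84
  sample Z: E = 213.7, α = 12.3, σ_y = 1007 → σ = 198 MPa, n = 5.09
  sample W: E = 294.2, α = 12.0, σ_y = 295.0 → σ = 266 MPa, n = 1.11
  sample Y: E = 108.9, α = 17.2, σ_y = 291.0 → σ = 141 MPa, n = 2.06
  sample H: E = 317.1, α = 2.83, σ_y = 586.0 → σ = 67.5 MPa, n = 8.68
The minimum is sample W at n = 1.11.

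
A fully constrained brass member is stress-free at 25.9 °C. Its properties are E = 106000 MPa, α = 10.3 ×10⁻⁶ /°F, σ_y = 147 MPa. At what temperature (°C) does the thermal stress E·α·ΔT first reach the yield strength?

E = 106000 MPa = 106.0 GPa.
α = 10.3×10⁻⁶/°F × 9/5 = 18.5×10⁻⁶/K.
E·α·ΔT = 147.0 MPa ⇒ ΔT = 147.0 / (106.0×10³ × 18.5×10⁻⁶) = 74.80 K.
T = 25.9 + 74.80 = 100.7 °C.

101 °C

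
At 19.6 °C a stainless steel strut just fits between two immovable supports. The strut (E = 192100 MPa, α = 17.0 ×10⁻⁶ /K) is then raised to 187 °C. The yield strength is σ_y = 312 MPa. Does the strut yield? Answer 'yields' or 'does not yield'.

yields

E = 192100 MPa = 192.1 GPa.
ΔT = 167.4 K. Constrained thermal stress σ = E·α·ΔT = 192.1×10³ MPa × 17.0×10⁻⁶ × 167.4 = 547 MPa (compressive).
Compare to σ_y = 312 MPa: σ ≥ σ_y, so it yields.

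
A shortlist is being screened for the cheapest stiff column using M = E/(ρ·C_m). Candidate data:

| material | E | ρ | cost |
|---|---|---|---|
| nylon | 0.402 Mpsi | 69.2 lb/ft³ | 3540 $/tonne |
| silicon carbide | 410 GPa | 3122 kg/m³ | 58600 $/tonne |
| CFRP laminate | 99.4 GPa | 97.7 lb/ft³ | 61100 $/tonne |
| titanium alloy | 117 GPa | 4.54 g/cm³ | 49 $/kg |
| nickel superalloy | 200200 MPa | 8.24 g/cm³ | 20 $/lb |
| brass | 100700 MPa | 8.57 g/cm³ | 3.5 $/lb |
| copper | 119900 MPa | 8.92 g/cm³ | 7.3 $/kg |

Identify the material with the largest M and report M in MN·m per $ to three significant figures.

Normalizing units and computing the index:
  nylon: E = 2.772 GPa, ρ = 1108 kg/m³, cost = 3.540 $/kg
  silicon carbide: E = 410.0 GPa, ρ = 3122 kg/m³, cost = 58.60 $/kg
  CFRP laminate: E = 99.40 GPa, ρ = 1565 kg/m³, cost = 61.10 $/kg
  titanium alloy: E = 117.0 GPa, ρ = 4540 kg/m³, cost = 49.00 $/kg
  nickel superalloy: E = 200.2 GPa, ρ = 8240 kg/m³, cost = 44.09 $/kg
  brass: E = 100.7 GPa, ρ = 8570 kg/m³, cost = 7.716 $/kg
  copper: E = 119.9 GPa, ρ = 8920 kg/m³, cost = 7.300 $/kg
  silicon carbide: M = 2.24 MN·m per $
  copper: M = 1.84 MN·m per $
  brass: M = 1.52 MN·m per $
  CFRP laminate: M = 1.04 MN·m per $
  nylon: M = 0.706 MN·m per $
  nickel superalloy: M = 0.551 MN·m per $
  titanium alloy: M = 0.526 MN·m per $
Highest index: silicon carbide.

silicon carbide, M = 2.24 MN·m per $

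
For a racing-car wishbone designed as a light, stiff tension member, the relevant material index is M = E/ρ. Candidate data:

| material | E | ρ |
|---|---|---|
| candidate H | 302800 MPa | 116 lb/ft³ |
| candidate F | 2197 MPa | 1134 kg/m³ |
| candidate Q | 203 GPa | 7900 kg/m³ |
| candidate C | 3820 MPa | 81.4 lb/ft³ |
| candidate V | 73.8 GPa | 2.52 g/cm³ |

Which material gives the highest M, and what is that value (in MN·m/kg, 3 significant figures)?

candidate H, M = 163 MN·m/kg

Normalizing units and computing the index:
  candidate H: E = 302.8 GPa, ρ = 1858 kg/m³
  candidate F: E = 2.197 GPa, ρ = 1134 kg/m³
  candidate Q: E = 203.0 GPa, ρ = 7900 kg/m³
  candidate C: E = 3.820 GPa, ρ = 1304 kg/m³
  candidate V: E = 73.80 GPa, ρ = 2520 kg/m³
  candidate H: M = 163 MN·m/kg
  candidate V: M = 29.3 MN·m/kg
  candidate Q: M = 25.7 MN·m/kg
  candidate C: M = 2.93 MN·m/kg
  candidate F: M = 1.94 MN·m/kg
Candidate H has the largest M.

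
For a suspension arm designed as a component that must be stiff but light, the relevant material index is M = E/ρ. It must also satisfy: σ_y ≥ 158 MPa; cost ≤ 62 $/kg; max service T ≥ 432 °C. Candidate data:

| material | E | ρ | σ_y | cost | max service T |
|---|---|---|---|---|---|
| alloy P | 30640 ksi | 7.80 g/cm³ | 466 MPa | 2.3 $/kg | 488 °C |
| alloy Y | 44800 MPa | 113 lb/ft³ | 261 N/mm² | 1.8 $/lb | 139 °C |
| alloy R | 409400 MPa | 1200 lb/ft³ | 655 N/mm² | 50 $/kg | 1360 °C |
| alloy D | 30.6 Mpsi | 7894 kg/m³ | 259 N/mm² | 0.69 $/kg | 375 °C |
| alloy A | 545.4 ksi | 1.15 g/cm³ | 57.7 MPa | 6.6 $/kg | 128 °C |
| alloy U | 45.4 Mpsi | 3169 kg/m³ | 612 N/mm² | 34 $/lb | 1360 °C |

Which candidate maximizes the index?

Screen on constraints: σ_y ≥ 158 MPa; cost ≤ 62 $/kg; max service T ≥ 432 °C. Survivors: alloy P, alloy R.
Normalizing units and computing the index:
  alloy P: E = 211.3 GPa, ρ = 7800 kg/m³
  alloy R: E = 409.4 GPa, ρ = 19220 kg/m³
  alloy P: M = 27.1 MN·m/kg
  alloy R: M = 21.3 MN·m/kg
Alloy P has the largest M.

alloy P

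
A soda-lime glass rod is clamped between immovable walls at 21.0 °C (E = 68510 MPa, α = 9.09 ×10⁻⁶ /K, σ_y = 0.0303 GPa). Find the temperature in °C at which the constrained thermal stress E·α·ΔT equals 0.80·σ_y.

E = 68510 MPa = 68.51 GPa.
σ_y = 0.0303 GPa = 30.30 MPa.
E·α·ΔT = 24.24 MPa ⇒ ΔT = 24.24 / (68.51×10³ × 9.09×10⁻⁶) = 38.92 K.
T = 21.0 + 38.92 = 59.92 °C.

59.9 °C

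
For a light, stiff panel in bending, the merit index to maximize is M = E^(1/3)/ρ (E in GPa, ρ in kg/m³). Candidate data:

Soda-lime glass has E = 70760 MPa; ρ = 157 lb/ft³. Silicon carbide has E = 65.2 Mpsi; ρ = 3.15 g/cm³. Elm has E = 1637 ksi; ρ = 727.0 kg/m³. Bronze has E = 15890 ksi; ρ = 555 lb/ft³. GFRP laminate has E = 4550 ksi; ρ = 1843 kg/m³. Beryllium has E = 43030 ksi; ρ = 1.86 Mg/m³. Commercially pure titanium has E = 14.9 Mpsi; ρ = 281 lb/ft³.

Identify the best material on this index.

In SI units:
  soda-lime glass: E = 70.76 GPa, ρ = 2515 kg/m³
  silicon carbide: E = 449.5 GPa, ρ = 3150 kg/m³
  elm: E = 11.29 GPa, ρ = 727.0 kg/m³
  bronze: E = 109.6 GPa, ρ = 8890 kg/m³
  GFRP laminate: E = 31.37 GPa, ρ = 1843 kg/m³
  beryllium: E = 296.7 GPa, ρ = 1860 kg/m³
  commercially pure titanium: E = 102.7 GPa, ρ = 4501 kg/m³
  beryllium: M = 3.59×10⁻³
  elm: M = 3.09×10⁻³
  silicon carbide: M = 2.43×10⁻³
  GFRP laminate: M = 1.71×10⁻³
  soda-lime glass: M = 1.64×10⁻³
  commercially pure titanium: M = 1.04×10⁻³
  bronze: M = 0.538×10⁻³
Beryllium has the largest M.

beryllium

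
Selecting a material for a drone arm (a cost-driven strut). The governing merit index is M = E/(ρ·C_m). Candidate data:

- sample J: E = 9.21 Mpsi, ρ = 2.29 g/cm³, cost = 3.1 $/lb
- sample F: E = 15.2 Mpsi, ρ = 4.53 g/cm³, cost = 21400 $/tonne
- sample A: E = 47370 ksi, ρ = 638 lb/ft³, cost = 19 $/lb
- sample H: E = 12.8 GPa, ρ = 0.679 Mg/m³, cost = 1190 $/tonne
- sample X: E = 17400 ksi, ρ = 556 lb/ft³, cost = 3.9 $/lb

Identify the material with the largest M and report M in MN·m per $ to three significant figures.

sample H, M = 15.8 MN·m per $

Convert each candidate to consistent units, then evaluate M:
  sample J: E = 63.50 GPa, ρ = 2290 kg/m³, cost = 6.834 $/kg
  sample F: E = 104.8 GPa, ρ = 4530 kg/m³, cost = 21.40 $/kg
  sample A: E = 326.6 GPa, ρ = 10220 kg/m³, cost = 41.89 $/kg
  sample H: E = 12.80 GPa, ρ = 679.0 kg/m³, cost = 1.190 $/kg
  sample X: E = 120.0 GPa, ρ = 8906 kg/m³, cost = 8.598 $/kg
  sample H: M = 15.8 MN·m per $
  sample J: M = 4.06 MN·m per $
  sample X: M = 1.57 MN·m per $
  sample F: M = 1.08 MN·m per $
  sample A: M = 0.763 MN·m per $
Sample H ranks first.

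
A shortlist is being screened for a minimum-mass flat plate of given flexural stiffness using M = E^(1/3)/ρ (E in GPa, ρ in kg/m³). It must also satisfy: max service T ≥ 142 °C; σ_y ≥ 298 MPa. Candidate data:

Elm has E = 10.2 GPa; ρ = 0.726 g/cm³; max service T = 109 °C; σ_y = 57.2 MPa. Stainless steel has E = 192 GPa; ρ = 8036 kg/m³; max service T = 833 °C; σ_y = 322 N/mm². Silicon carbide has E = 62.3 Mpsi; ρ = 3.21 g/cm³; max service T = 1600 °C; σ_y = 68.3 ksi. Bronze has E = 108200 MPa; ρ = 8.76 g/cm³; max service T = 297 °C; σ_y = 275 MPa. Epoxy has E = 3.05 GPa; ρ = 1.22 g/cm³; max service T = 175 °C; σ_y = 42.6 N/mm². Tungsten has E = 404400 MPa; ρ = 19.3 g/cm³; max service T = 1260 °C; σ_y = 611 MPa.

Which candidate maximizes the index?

silicon carbide

Screen on constraints: max service T ≥ 142 °C; σ_y ≥ 298 MPa. Survivors: stainless steel, silicon carbide, tungsten.
Convert each candidate to consistent units, then evaluate M:
  stainless steel: E = 192.0 GPa, ρ = 8036 kg/m³
  silicon carbide: E = 429.5 GPa, ρ = 3210 kg/m³
  tungsten: E = 404.4 GPa, ρ = 19300 kg/m³
  silicon carbide: M = 2.35×10⁻³
  stainless steel: M = 0.718×10⁻³
  tungsten: M = 0.383×10⁻³
Highest index: silicon carbide.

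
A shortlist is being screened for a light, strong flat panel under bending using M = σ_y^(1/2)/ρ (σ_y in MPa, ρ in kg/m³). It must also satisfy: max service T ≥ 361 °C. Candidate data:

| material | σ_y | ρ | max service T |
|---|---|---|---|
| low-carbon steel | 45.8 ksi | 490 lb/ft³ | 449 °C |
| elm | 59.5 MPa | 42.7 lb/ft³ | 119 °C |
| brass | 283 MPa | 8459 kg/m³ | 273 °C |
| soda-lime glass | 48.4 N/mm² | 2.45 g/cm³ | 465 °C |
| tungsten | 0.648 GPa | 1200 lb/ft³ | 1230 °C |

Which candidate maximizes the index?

Screen on constraints: max service T ≥ 361 °C. Survivors: low-carbon steel, soda-lime glass, tungsten.
After converting to SI:
  low-carbon steel: σ_y = 315.8 MPa, ρ = 7849 kg/m³
  soda-lime glass: σ_y = 48.40 MPa, ρ = 2450 kg/m³
  tungsten: σ_y = 648.0 MPa, ρ = 19220 kg/m³
  soda-lime glass: M = 2.84×10⁻³
  low-carbon steel: M = 2.26×10⁻³
  tungsten: M = 1.32×10⁻³
Soda-lime glass has the largest M.

soda-lime glass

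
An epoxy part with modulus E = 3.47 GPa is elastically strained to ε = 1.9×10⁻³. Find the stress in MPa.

6.59 MPa

σ = E·ε = 3470 MPa × 1.9×10⁻³ = 6.59 MPa.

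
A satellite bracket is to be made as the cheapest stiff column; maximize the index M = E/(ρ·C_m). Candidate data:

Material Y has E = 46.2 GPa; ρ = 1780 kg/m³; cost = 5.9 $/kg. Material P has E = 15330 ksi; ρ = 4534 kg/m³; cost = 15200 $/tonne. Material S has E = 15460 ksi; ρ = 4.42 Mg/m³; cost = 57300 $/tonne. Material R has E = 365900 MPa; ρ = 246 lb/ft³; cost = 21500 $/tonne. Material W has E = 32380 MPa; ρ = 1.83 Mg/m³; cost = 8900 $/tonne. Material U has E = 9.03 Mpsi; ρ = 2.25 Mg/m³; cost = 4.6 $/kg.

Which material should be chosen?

material U

After converting to SI:
  material Y: E = 46.20 GPa, ρ = 1780 kg/m³, cost = 5.900 $/kg
  material P: E = 105.7 GPa, ρ = 4534 kg/m³, cost = 15.20 $/kg
  material S: E = 106.6 GPa, ρ = 4420 kg/m³, cost = 57.30 $/kg
  material R: E = 365.9 GPa, ρ = 3941 kg/m³, cost = 21.50 $/kg
  material W: E = 32.38 GPa, ρ = 1830 kg/m³, cost = 8.900 $/kg
  material U: E = 62.26 GPa, ρ = 2250 kg/m³, cost = 4.600 $/kg
  material U: M = 6.02 MN·m per $
  material Y: M = 4.40 MN·m per $
  material R: M = 4.32 MN·m per $
  material W: M = 1.99 MN·m per $
  material P: M = 1.53 MN·m per $
  material S: M = 0.421 MN·m per $
Material U ranks first.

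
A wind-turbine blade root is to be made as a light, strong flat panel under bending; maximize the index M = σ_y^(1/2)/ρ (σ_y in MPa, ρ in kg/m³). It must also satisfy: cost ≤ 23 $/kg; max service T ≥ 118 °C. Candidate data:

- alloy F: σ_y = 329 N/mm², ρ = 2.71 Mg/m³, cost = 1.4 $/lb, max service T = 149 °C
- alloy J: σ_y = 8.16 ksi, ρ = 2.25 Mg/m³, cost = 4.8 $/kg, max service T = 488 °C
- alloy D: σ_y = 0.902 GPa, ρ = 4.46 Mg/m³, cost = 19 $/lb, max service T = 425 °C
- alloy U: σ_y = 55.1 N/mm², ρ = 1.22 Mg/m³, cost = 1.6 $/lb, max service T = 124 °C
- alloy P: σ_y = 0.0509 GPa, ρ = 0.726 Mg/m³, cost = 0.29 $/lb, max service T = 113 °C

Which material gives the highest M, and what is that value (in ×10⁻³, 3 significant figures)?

Screen on constraints: cost ≤ 23 $/kg; max service T ≥ 118 °C. Survivors: alloy F, alloy J, alloy U.
Normalizing units and computing the index:
  alloy F: σ_y = 329.0 MPa, ρ = 2710 kg/m³
  alloy J: σ_y = 56.26 MPa, ρ = 2250 kg/m³
  alloy U: σ_y = 55.10 MPa, ρ = 1220 kg/m³
  alloy F: M = 6.69×10⁻³
  alloy U: M = 6.08×10⁻³
  alloy J: M = 3.33×10⁻³
Highest index: alloy F.

alloy F, M = 6.69×10⁻³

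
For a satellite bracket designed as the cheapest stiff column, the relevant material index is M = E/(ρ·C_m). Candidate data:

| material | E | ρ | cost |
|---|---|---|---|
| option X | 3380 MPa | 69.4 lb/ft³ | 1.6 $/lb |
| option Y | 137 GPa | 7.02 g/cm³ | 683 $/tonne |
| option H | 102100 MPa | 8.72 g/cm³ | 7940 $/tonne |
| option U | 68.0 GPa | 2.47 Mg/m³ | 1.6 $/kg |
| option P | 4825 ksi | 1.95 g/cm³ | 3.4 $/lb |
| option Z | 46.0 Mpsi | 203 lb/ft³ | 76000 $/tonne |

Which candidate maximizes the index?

After converting to SI:
  option X: E = 3.380 GPa, ρ = 1112 kg/m³, cost = 3.527 $/kg
  option Y: E = 137.0 GPa, ρ = 7020 kg/m³, cost = 0.6830 $/kg
  option H: E = 102.1 GPa, ρ = 8720 kg/m³, cost = 7.940 $/kg
  option U: E = 68.00 GPa, ρ = 2470 kg/m³, cost = 1.600 $/kg
  option P: E = 33.27 GPa, ρ = 1950 kg/m³, cost = 7.496 $/kg
  option Z: E = 317.2 GPa, ρ = 3252 kg/m³, cost = 76.00 $/kg
  option Y: M = 28.6 MN·m per $
  option U: M = 17.2 MN·m per $
  option P: M = 2.28 MN·m per $
  option H: M = 1.47 MN·m per $
  option Z: M = 1.28 MN·m per $
  option X: M = 0.862 MN·m per $
Highest index: option Y.

option Y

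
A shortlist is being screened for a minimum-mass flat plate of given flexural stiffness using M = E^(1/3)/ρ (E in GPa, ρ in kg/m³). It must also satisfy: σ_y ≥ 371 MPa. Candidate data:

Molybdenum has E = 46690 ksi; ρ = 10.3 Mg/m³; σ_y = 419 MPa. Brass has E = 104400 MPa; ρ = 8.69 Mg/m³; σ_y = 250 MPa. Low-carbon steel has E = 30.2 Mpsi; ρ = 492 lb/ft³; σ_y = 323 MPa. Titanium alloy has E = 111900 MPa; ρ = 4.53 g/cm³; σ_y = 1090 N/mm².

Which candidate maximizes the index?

Screen on constraints: σ_y ≥ 371 MPa. Survivors: molybdenum, titanium alloy.
Putting every candidate on a common basis:
  molybdenum: E = 321.9 GPa, ρ = 10300 kg/m³
  titanium alloy: E = 111.9 GPa, ρ = 4530 kg/m³
  titanium alloy: M = 1.06×10⁻³
  molybdenum: M = 0.665×10⁻³
Titanium alloy has the largest M.

titanium alloy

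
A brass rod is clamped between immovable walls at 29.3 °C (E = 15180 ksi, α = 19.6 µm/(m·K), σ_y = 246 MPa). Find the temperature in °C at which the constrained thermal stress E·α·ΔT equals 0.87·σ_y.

134 °C

E = 15180 ksi = 104.7 GPa.
E·α·ΔT = 214.0 MPa ⇒ ΔT = 214.0 / (104.7×10³ × 19.6×10⁻⁶) = 104.3 K.
T = 29.3 + 104.3 = 133.6 °C.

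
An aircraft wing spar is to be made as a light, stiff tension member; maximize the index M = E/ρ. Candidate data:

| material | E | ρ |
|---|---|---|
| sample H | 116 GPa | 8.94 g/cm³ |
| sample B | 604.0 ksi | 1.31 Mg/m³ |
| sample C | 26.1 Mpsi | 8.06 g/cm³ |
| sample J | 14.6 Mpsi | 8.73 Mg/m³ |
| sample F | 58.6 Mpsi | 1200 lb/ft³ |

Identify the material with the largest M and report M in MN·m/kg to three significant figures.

sample C, M = 22.3 MN·m/kg

In SI units:
  sample H: E = 116.0 GPa, ρ = 8940 kg/m³
  sample B: E = 4.164 GPa, ρ = 1310 kg/m³
  sample C: E = 180.0 GPa, ρ = 8060 kg/m³
  sample J: E = 100.7 GPa, ρ = 8730 kg/m³
  sample F: E = 404.0 GPa, ρ = 19220 kg/m³
  sample C: M = 22.3 MN·m/kg
  sample F: M = 21.0 MN·m/kg
  sample H: M = 13.0 MN·m/kg
  sample J: M = 11.5 MN·m/kg
  sample B: M = 3.18 MN·m/kg
Highest index: sample C.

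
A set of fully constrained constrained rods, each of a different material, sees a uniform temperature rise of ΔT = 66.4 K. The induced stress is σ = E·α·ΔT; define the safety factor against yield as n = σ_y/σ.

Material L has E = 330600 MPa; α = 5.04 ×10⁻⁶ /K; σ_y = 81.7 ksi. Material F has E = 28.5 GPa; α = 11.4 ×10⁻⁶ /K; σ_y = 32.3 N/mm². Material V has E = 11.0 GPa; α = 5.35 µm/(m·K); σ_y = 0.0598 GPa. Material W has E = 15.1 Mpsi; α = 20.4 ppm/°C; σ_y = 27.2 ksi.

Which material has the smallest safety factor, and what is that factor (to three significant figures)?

material W, n = 1.33

Converting E to GPa, α to ×10⁻⁶/K, σ_y to MPa, then σ and n for each:
  material L: E = 330.6, α = 5.04, σ_y = 563.3 → σ = 111 MPa, n = 5.09
  material F: E = 28.50, α = 11.4, σ_y = 32.30 → σ = 21.6 MPa, n = 1.50
  material V: E = 11.00, α = 5.35, σ_y = 59.80 → σ = 3.91 MPa, n = 15.3
  material W: E = 104.1, α = 20.4, σ_y = 187.5 → σ = 141 MPa, n = 1.33
Smallest n: material W with n = 1.33.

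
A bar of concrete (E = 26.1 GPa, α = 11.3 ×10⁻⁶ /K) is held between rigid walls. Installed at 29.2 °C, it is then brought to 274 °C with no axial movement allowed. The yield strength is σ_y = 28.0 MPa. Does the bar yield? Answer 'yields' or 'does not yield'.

ΔT = 244.8 K. Constrained thermal stress σ = E·α·ΔT = 26.10×10³ MPa × 11.3×10⁻⁶ × 244.8 = 72.2 MPa (compressive).
Compare to σ_y = 28.0 MPa: σ ≥ σ_y, so it yields.

yields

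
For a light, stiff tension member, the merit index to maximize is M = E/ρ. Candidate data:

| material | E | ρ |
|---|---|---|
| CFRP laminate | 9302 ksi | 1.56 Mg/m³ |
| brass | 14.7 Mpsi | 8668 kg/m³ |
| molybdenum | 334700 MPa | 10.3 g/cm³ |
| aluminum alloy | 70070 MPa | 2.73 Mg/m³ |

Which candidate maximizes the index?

Putting every candidate on a common basis:
  CFRP laminate: E = 64.14 GPa, ρ = 1560 kg/m³
  brass: E = 101.4 GPa, ρ = 8668 kg/m³
  molybdenum: E = 334.7 GPa, ρ = 10300 kg/m³
  aluminum alloy: E = 70.07 GPa, ρ = 2730 kg/m³
  CFRP laminate: M = 41.1 MN·m/kg
  molybdenum: M = 32.5 MN·m/kg
  aluminum alloy: M = 25.7 MN·m/kg
  brass: M = 11.7 MN·m/kg
CFRP laminate ranks first.

CFRP laminate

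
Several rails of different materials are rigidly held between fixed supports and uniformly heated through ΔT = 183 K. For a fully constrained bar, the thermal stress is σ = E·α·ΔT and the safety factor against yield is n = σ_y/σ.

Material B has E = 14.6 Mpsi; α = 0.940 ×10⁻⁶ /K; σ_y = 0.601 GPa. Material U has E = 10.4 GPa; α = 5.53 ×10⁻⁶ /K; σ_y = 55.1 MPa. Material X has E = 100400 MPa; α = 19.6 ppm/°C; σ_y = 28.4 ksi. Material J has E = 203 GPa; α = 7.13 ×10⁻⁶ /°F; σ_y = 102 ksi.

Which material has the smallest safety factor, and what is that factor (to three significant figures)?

material X, n = 0.544

In consistent units (E in GPa, α in ×10⁻⁶/K, σ_y in MPa):
  material B: E = 100.7, α = 0.940, σ_y = 601.0 → σ = 17.3 MPa, n = 34.7
  material U: E = 10.40, α = 5.53, σ_y = 55.10 → σ = 10.5 MPa, n = 5.24
  material X: E = 100.4, α = 19.6, σ_y = 195.8 → σ = 360 MPa, n = 0.544
  material J: E = 203.0, α = 12.8, σ_y = 703.3 → σ = 477 MPa, n = 1.48
Smallest n: material X with n = 0.544.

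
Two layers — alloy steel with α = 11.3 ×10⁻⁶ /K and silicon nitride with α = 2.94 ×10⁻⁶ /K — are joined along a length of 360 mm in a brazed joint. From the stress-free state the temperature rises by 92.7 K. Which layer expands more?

α(alloy steel) = 11.3×10⁻⁶/K vs α(silicon nitride) = 2.94×10⁻⁶/K.
Higher α expands more for the same ΔT: alloy steel.

alloy steel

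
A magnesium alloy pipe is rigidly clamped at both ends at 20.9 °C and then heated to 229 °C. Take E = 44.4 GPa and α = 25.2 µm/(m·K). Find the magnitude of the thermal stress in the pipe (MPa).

233 MPa

ΔT = 208.1 K. Constrained thermal stress σ = E·α·ΔT = 44.40×10³ MPa × 25.2×10⁻⁶ × 208.1 = 233 MPa (compressive).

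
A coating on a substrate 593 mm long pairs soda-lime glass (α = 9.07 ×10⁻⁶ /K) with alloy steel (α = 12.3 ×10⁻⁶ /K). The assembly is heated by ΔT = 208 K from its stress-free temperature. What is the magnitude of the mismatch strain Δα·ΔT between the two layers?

6.72×10⁻⁴

Δα = |9.07 − 12.3|×10⁻⁶/K = 3.23×10⁻⁶/K.
Mismatch strain = Δα·ΔT = 3.23×10⁻⁶ × 208.0 = 6.72×10⁻⁴.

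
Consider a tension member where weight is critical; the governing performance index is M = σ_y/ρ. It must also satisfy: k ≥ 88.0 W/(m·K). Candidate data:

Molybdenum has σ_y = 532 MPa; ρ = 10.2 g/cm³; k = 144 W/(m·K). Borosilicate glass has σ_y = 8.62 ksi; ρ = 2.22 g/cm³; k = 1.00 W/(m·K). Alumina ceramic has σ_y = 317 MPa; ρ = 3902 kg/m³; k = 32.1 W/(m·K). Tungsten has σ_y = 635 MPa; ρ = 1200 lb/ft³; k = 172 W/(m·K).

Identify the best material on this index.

molybdenum

Screen on constraints: k ≥ 88.0 W/(m·K). Survivors: molybdenum, tungsten.
In SI units:
  molybdenum: σ_y = 532.0 MPa, ρ = 10200 kg/m³
  tungsten: σ_y = 635.0 MPa, ρ = 19220 kg/m³
  molybdenum: M = 52.2 kN·m/kg
  tungsten: M = 33.0 kN·m/kg
The maximum is for molybdenum.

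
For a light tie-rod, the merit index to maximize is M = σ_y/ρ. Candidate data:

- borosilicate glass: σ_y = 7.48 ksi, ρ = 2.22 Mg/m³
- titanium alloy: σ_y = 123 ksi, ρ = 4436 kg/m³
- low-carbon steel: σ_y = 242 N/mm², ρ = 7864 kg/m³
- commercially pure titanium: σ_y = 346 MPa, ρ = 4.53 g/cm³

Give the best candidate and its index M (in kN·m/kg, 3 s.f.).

titanium alloy, M = 191 kN·m/kg

Putting every candidate on a common basis:
  borosilicate glass: σ_y = 51.57 MPa, ρ = 2220 kg/m³
  titanium alloy: σ_y = 848.1 MPa, ρ = 4436 kg/m³
  low-carbon steel: σ_y = 242.0 MPa, ρ = 7864 kg/m³
  commercially pure titanium: σ_y = 346.0 MPa, ρ = 4530 kg/m³
  titanium alloy: M = 191 kN·m/kg
  commercially pure titanium: M = 76.4 kN·m/kg
  low-carbon steel: M = 30.8 kN·m/kg
  borosilicate glass: M = 23.2 kN·m/kg
Highest index: titanium alloy.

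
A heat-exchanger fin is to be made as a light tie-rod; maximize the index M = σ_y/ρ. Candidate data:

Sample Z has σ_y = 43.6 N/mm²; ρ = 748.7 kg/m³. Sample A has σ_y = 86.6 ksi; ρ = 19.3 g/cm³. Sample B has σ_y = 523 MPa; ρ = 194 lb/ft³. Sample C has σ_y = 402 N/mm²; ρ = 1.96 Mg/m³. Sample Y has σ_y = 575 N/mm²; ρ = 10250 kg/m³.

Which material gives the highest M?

Normalizing units and computing the index:
  sample Z: σ_y = 43.60 MPa, ρ = 748.7 kg/m³
  sample A: σ_y = 597.1 MPa, ρ = 19300 kg/m³
  sample B: σ_y = 523.0 MPa, ρ = 3108 kg/m³
  sample C: σ_y = 402.0 MPa, ρ = 1960 kg/m³
  sample Y: σ_y = 575.0 MPa, ρ = 10250 kg/m³
  sample C: M = 205 kN·m/kg
  sample B: M = 168 kN·m/kg
  sample Z: M = 58.2 kN·m/kg
  sample Y: M = 56.1 kN·m/kg
  sample A: M = 30.9 kN·m/kg
Highest index: sample C.

sample C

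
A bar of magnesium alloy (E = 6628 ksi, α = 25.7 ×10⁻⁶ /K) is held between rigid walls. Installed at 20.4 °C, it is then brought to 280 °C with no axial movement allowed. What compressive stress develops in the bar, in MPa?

305 MPa

E = 6628 ksi = 45.70 GPa.
ΔT = 259.6 K. Constrained thermal stress σ = E·α·ΔT = 45.70×10³ MPa × 25.7×10⁻⁶ × 259.6 = 305 MPa (compressive).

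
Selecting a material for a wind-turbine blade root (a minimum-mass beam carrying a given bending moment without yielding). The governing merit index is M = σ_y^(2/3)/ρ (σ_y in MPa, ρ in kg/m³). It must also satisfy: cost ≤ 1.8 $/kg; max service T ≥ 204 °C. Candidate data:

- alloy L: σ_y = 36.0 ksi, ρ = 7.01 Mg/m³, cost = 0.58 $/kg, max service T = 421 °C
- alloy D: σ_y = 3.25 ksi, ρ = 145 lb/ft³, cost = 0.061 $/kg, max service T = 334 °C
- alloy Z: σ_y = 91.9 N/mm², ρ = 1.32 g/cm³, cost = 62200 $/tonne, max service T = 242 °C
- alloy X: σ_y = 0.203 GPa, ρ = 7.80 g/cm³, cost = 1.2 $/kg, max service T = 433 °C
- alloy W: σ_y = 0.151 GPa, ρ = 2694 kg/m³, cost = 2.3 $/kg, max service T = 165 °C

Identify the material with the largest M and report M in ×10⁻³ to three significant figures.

alloy L, M = 5.63×10⁻³

Screen on constraints: cost ≤ 1.8 $/kg; max service T ≥ 204 °C. Survivors: alloy L, alloy D, alloy X.
Putting every candidate on a common basis:
  alloy L: σ_y = 248.2 MPa, ρ = 7010 kg/m³
  alloy D: σ_y = 22.41 MPa, ρ = 2323 kg/m³
  alloy X: σ_y = 203.0 MPa, ρ = 7800 kg/m³
  alloy L: M = 5.63×10⁻³
  alloy X: M = 4.43×10⁻³
  alloy D: M = 3.42×10⁻³
Highest index: alloy L.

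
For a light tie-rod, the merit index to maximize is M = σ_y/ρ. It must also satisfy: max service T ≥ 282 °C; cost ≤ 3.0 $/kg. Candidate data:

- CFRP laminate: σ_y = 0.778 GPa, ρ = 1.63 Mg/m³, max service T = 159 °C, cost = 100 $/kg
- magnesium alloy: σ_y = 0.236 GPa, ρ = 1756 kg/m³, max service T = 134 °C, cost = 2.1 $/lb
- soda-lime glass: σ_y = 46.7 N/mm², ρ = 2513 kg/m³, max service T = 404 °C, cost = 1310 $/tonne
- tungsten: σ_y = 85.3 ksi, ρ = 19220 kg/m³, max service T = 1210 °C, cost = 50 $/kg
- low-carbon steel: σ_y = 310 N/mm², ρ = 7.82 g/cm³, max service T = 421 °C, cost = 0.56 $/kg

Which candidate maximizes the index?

low-carbon steel

Screen on constraints: max service T ≥ 282 °C; cost ≤ 3.0 $/kg. Survivors: soda-lime glass, low-carbon steel.
Convert each candidate to consistent units, then evaluate M:
  soda-lime glass: σ_y = 46.70 MPa, ρ = 2513 kg/m³
  low-carbon steel: σ_y = 310.0 MPa, ρ = 7820 kg/m³
  low-carbon steel: M = 39.6 kN·m/kg
  soda-lime glass: M = 18.6 kN·m/kg
The maximum is for low-carbon steel.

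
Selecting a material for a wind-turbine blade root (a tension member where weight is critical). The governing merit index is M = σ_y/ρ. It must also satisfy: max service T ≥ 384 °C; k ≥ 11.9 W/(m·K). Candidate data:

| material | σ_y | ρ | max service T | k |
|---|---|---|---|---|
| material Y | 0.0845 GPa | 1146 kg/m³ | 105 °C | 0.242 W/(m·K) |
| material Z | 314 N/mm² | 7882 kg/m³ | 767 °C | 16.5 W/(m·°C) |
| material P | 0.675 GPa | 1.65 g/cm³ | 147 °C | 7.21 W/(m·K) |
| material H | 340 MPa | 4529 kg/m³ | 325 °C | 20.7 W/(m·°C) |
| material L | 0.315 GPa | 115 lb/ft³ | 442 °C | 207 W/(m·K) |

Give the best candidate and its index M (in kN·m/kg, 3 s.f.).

Screen on constraints: max service T ≥ 384 °C; k ≥ 11.9 W/(m·K). Survivors: material Z, material L.
After converting to SI:
  material Z: σ_y = 314.0 MPa, ρ = 7882 kg/m³
  material L: σ_y = 315.0 MPa, ρ = 1842 kg/m³
  material L: M = 171 kN·m/kg
  material Z: M = 39.8 kN·m/kg
Highest index: material L.

material L, M = 171 kN·m/kg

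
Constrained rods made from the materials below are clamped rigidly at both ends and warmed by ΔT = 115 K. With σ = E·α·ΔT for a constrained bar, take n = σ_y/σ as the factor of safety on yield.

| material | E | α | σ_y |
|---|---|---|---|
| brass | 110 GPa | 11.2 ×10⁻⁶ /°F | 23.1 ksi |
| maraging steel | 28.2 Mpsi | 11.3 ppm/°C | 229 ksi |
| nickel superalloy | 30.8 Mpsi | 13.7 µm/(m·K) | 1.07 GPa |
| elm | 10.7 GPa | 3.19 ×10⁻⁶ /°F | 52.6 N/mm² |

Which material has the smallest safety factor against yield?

In consistent units (E in GPa, α in ×10⁻⁶/K, σ_y in MPa):
  brass: E = 110.0, α = 20.2, σ_y = 159.3 → σ = 255 MPa, n = 0.625
  maraging steel: E = 194.4, α = 11.3, σ_y = 1579 → σ = 253 MPa, n = 6.25
  nickel superalloy: E = 212.4, α = 13.7, σ_y = 1070 → σ = 335 MPa, n = 3.20
  elm: E = 10.70, α = 5.74, σ_y = 52.60 → σ = 7.07 MPa, n = 7.44
Brass has the lowest safety factor, n = 0.625.

brass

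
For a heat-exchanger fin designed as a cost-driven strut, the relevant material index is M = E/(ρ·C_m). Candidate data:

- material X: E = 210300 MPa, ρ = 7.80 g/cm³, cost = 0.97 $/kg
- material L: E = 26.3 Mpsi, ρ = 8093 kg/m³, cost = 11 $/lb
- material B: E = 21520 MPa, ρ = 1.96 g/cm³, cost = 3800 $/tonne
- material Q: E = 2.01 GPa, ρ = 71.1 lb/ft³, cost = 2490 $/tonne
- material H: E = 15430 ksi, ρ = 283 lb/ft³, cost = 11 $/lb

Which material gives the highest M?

material X

Convert each candidate to consistent units, then evaluate M:
  material X: E = 210.3 GPa, ρ = 7800 kg/m³, cost = 0.9700 $/kg
  material L: E = 181.3 GPa, ρ = 8093 kg/m³, cost = 24.25 $/kg
  material B: E = 21.52 GPa, ρ = 1960 kg/m³, cost = 3.800 $/kg
  material Q: E = 2.010 GPa, ρ = 1139 kg/m³, cost = 2.490 $/kg
  material H: E = 106.4 GPa, ρ = 4533 kg/m³, cost = 24.25 $/kg
  material X: M = 27.8 MN·m per $
  material B: M = 2.89 MN·m per $
  material H: M = 0.968 MN·m per $
  material L: M = 0.924 MN·m per $
  material Q: M = 0.709 MN·m per $
The maximum is for material X.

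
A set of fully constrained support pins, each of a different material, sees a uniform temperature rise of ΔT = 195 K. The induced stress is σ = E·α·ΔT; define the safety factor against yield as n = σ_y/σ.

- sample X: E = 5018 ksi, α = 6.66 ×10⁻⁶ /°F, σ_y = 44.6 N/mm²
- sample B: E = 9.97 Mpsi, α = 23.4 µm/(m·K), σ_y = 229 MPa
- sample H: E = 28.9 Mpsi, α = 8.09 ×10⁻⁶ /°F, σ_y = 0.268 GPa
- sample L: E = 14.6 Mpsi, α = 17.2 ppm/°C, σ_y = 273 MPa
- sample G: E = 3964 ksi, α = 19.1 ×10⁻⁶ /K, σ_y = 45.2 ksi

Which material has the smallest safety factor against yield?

sample H

Per material, after unit conversion:
  sample X: E = 34.60, α = 12.0, σ_y = 44.60 → σ = 80.9 MPa, n = 0.551
  sample B: E = 68.74, α = 23.4, σ_y = 229.0 → σ = 314 MPa, n = 0.730
  sample H: E = 199.3, α = 14.6, σ_y = 268.0 → σ = 566 MPa, n = 0.474
  sample L: E = 100.7, α = 17.2, σ_y = 273.0 → σ = 338 MPa, n = 0.809
  sample G: E = 27.33, α = 19.1, σ_y = 311.6 → σ = 102 MPa, n = 3.06
The minimum is sample H at n = 0.474.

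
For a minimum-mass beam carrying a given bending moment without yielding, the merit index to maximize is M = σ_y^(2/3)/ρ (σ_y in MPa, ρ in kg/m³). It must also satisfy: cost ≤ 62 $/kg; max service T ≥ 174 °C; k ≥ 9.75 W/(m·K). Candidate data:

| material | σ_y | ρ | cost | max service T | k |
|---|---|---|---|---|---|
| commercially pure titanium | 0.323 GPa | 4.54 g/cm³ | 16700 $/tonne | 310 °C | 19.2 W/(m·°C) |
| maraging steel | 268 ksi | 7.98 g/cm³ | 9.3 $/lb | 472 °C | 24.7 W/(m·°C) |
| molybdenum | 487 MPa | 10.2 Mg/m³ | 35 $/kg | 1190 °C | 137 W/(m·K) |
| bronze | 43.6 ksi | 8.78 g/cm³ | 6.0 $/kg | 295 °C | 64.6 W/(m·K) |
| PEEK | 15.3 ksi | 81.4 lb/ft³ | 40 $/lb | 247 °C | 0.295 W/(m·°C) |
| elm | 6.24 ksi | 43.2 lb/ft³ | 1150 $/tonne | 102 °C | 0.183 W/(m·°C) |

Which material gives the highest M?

maraging steel

Screen on constraints: cost ≤ 62 $/kg; max service T ≥ 174 °C; k ≥ 9.75 W/(m·K). Survivors: commercially pure titanium, maraging steel, molybdenum, bronze.
After converting to SI:
  commercially pure titanium: σ_y = 323.0 MPa, ρ = 4540 kg/m³
  maraging steel: σ_y = 1848 MPa, ρ = 7980 kg/m³
  molybdenum: σ_y = 487.0 MPa, ρ = 10200 kg/m³
  bronze: σ_y = 300.6 MPa, ρ = 8780 kg/m³
  maraging steel: M = 18.9×10⁻³
  commercially pure titanium: M = 10.4×10⁻³
  molybdenum: M = 6.07×10⁻³
  bronze: M = 5.11×10⁻³
Maraging steel has the largest M.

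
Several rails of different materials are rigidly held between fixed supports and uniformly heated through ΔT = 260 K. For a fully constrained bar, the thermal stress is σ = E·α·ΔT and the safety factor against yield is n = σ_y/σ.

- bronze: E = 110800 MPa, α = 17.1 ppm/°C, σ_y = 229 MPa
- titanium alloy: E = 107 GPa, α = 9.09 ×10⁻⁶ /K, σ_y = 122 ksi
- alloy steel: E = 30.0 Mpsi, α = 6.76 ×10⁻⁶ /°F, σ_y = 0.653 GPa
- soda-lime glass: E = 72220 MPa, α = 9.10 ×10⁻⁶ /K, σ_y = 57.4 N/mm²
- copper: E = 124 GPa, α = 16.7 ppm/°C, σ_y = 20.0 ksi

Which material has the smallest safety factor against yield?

Converting E to GPa, α to ×10⁻⁶/K, σ_y to MPa, then σ and n for each:
  bronze: E = 110.8, α = 17.1, σ_y = 229.0 → σ = 493 MPa, n = 0.465
  titanium alloy: E = 107.0, α = 9.09, σ_y = 841.2 → σ = 253 MPa, n = 3.33
  alloy steel: E = 206.8, α = 12.2, σ_y = 653.0 → σ = 654 MPa, n = 0.998
  soda-lime glass: E = 72.22, α = 9.10, σ_y = 57.40 → σ = 171 MPa, n = 0.336
  copper: E = 124.0, α = 16.7, σ_y = 137.9 → σ = 538 MPa, n = 0.256
The minimum is copper at n = 0.256.

copper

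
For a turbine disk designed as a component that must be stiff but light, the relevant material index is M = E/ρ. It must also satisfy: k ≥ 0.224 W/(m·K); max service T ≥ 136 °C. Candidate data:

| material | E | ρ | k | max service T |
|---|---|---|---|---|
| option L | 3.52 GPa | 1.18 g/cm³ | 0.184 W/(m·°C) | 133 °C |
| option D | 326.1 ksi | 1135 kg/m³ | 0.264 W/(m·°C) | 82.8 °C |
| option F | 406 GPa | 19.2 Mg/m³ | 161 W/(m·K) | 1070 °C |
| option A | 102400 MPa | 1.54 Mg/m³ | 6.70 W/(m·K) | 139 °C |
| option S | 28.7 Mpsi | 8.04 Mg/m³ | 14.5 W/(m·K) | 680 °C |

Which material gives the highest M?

Screen on constraints: k ≥ 0.224 W/(m·K); max service T ≥ 136 °C. Survivors: option F, option A, option S.
Convert each candidate to consistent units, then evaluate M:
  option F: E = 406.0 GPa, ρ = 19200 kg/m³
  option A: E = 102.4 GPa, ρ = 1540 kg/m³
  option S: E = 197.9 GPa, ρ = 8040 kg/m³
  option A: M = 66.5 MN·m/kg
  option S: M = 24.6 MN·m/kg
  option F: M = 21.1 MN·m/kg
Highest index: option A.

option A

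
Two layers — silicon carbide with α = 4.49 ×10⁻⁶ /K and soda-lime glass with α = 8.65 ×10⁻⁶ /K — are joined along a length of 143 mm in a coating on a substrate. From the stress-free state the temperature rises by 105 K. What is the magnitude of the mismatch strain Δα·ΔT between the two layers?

4.37×10⁻⁴

Δα = |4.49 − 8.65|×10⁻⁶/K = 4.16×10⁻⁶/K.
Mismatch strain = Δα·ΔT = 4.16×10⁻⁶ × 105.0 = 4.37×10⁻⁴.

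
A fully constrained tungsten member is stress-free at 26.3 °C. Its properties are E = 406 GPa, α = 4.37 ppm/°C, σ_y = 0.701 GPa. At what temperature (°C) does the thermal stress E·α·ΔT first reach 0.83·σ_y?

σ_y = 0.701 GPa = 701.0 MPa.
E·α·ΔT = 581.8 MPa ⇒ ΔT = 581.8 / (406.0×10³ × 4.37×10⁻⁶) = 327.9 K.
T = 26.3 + 327.9 = 354.2 °C.

354 °C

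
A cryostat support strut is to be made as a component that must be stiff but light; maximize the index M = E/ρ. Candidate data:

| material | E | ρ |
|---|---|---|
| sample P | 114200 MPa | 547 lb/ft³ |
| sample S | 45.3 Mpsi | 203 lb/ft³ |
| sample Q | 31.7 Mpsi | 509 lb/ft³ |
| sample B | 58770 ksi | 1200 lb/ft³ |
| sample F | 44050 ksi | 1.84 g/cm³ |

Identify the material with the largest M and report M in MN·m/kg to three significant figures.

sample F, M = 165 MN·m/kg

Convert each candidate to consistent units, then evaluate M:
  sample P: E = 114.2 GPa, ρ = 8762 kg/m³
  sample S: E = 312.3 GPa, ρ = 3252 kg/m³
  sample Q: E = 218.6 GPa, ρ = 8153 kg/m³
  sample B: E = 405.2 GPa, ρ = 19220 kg/m³
  sample F: E = 303.7 GPa, ρ = 1840 kg/m³
  sample F: M = 165 MN·m/kg
  sample S: M = 96.1 MN·m/kg
  sample Q: M = 26.8 MN·m/kg
  sample B: M = 21.1 MN·m/kg
  sample P: M = 13.0 MN·m/kg
The maximum is for sample F.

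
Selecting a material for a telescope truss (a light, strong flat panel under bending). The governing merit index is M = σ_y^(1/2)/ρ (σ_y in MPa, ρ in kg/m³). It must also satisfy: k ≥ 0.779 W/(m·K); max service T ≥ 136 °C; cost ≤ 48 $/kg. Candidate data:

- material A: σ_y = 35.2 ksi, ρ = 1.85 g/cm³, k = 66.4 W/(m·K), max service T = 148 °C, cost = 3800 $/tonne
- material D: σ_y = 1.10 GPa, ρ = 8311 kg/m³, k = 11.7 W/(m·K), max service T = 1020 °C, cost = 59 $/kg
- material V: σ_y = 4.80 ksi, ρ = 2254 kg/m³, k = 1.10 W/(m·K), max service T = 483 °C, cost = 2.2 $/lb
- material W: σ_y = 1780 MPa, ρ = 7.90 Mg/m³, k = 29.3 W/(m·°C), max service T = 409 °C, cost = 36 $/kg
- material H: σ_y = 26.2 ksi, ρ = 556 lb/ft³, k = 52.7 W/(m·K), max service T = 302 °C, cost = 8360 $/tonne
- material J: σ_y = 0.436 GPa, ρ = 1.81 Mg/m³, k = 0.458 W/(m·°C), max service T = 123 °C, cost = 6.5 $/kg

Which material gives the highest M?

material A

Screen on constraints: k ≥ 0.779 W/(m·K); max service T ≥ 136 °C; cost ≤ 48 $/kg. Survivors: material A, material V, material W, material H.
Putting every candidate on a common basis:
  material A: σ_y = 242.7 MPa, ρ = 1850 kg/m³
  material V: σ_y = 33.09 MPa, ρ = 2254 kg/m³
  material W: σ_y = 1780 MPa, ρ = 7900 kg/m³
  material H: σ_y = 180.6 MPa, ρ = 8906 kg/m³
  material A: M = 8.42×10⁻³
  material W: M = 5.34×10⁻³
  material V: M = 2.55×10⁻³
  material H: M = 1.51×10⁻³
The maximum is for material A.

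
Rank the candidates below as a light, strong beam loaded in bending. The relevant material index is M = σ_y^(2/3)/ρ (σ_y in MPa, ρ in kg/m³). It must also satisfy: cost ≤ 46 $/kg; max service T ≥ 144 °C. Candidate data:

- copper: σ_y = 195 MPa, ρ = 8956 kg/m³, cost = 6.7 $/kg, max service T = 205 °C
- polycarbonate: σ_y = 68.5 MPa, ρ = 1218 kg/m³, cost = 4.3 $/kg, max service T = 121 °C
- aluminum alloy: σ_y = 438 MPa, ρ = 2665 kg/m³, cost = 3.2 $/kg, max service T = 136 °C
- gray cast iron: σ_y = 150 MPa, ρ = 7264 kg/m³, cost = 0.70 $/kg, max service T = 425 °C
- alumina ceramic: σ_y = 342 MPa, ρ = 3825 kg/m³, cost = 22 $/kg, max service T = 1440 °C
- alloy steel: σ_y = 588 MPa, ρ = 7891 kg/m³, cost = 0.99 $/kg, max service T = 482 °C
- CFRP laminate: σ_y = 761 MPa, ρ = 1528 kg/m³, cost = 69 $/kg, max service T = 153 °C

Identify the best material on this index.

Screen on constraints: cost ≤ 46 $/kg; max service T ≥ 144 °C. Survivors: copper, gray cast iron, alumina ceramic, alloy steel.
Per-candidate index values:
  alumina ceramic: M = 12.8×10⁻³
  alloy steel: M = 8.89×10⁻³
  gray cast iron: M = 3.89×10⁻³
  copper: M = 3.75×10⁻³
Highest index: alumina ceramic.

alumina ceramic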